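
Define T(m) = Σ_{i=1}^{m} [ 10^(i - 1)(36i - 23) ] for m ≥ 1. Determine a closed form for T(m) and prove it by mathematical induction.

We claim T(m) = 10^m(4m - 3) + 3 for all m ≥ 1.
For the base case m = 1: T(1) = 13, and the closed form gives 13. They agree.
Suppose the result is true for m = i, so T(i) = 10^i(4i - 3) + 3.
Then T(i+1) = T(i) + (10^i(36i + 13)) = (10^i(4i - 3) + 3) + (10^i(36i + 13)).
Simplifying, T(i+1) = 40·10^i·i + 10·10^i + 3 = 10^(i+1)(4(i+1) - 3) + 3,
which is the closed form with m = i+1.
By induction, the statement is established for all m ≥ 1.

T(m) = 10^m(4m - 3) + 3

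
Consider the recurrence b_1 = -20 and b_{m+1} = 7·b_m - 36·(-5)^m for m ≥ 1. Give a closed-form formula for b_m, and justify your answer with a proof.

Computing the first terms: b_1 = -20, b_2 = 40, b_3 = -620. This suggests b_m = 3(-5)^m - 5·7^(m - 1).
Base case (m = 1): the formula gives -20 = -20 = b_1.
Inductive step: suppose the statement holds for some i ≥ 1, so b_i = 3(-5)^i - 5·7^(i - 1).
Then b_{i+1} = 7·b_i - 36·(-5)^i = 7·(3(-5)^i - 5·7^(i - 1)) - 36·(-5)^i = 3(-5)^(i + 1) - 5·7^i = 3(-5)^(i+1) - 5·7^((i+1) - 1),
which is the claimed formula at m = i+1.
Hence, by induction on m, the claim holds for every m ≥ 1.

b_m = 3(-5)^m - 5·7^(m - 1)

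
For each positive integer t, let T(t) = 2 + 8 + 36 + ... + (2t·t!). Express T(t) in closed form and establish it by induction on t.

T(t) = 2(t + 1)! - 2

We claim T(t) = 2(t + 1)! - 2 for all t ≥ 1.
Base step (t = 1): T(1) = 2, and the closed form gives 2. They agree.
Suppose the result is true for t = j, so T(j) = 2(j + 1)! - 2.
Then T(j+1) = T(j) + (2(j + 1)(j + 1)!) = (2(j + 1)! - 2) + (2(j + 1)(j + 1)!).
Simplifying, T(j+1) = 2((j+1) + 1)! - 2,
which is the closed form with t = j+1.
By the principle of mathematical induction, the result holds for all t ≥ 1.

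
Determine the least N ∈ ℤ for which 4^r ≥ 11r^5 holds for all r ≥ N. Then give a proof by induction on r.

At r = 10: 1048576 < 1100000, so the inequality fails and N ≥ 11. We prove 4^r ≥ 11r^5 for all r ≥ 11.
For the base case r = 11: 4^r = 4194304 and 11r^5 = 1771561, so 4194304 ≥ 1771561.
For the inductive step, assume it holds for an arbitrary i ≥ 11, so 4^i ≥ 11i^5.
Then 4^(i + 1) = 4·(4^i) ≥ 4·(11i^5).
Also, for i ≥ 11 we have 4·(11i^5) ≥ 11(i+1)^5, since 4 ≥ (1 + 1/i)^5 for all i ≥ 11.
Combining, 4^(i + 1) ≥ 11(i+1)^5.
By the principle of mathematical induction, the result holds for all r ≥ 11.
Hence the smallest such N is 11.

N = 11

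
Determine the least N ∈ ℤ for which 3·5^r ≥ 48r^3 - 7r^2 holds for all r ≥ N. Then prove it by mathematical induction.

N = 5

At r = 4: 1875 < 2960, so the inequality fails and N ≥ 5. We prove 3·5^r ≥ 48r^3 - 7r^2 for all r ≥ 5.
For the base case r = 5: 3·5^r = 9375 and 48r^3 - 7r^2 = 5825, so 9375 ≥ 5825.
Inductive step: assume the claim holds for r = m, so 3·5^m ≥ 48m^3 - 7m^2.
Then 3·5^(m + 1) = 5·(3·5^m) ≥ 5·(48m^3 - 7m^2).
Also, for m ≥ 5 we have 5·(48m^3 - 7m^2) ≥ 48(m+1)^3 - 7(m+1)^2, since 5·(48m^3 - 7m^2) − (48(m+1)^3 - 7(m+1)^2) = 192m^3 - 172m^2 - 130m - 41, which is nonnegative for all m ≥ 5.
Combining, 3·5^(m + 1) ≥ 48(m+1)^3 - 7(m+1)^2.
Hence, by induction on r, the claim holds for every r ≥ 5.
Hence the smallest such N is 5.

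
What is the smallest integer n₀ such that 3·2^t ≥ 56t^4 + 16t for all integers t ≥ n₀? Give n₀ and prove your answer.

At t = 22: 12582912 < 13118688, so the inequality fails and n₀ ≥ 23. We prove 3·2^t ≥ 56t^4 + 16t for all t ≥ 23.
When t = 23: 3·2^t = 25165824 and 56t^4 + 16t = 15671464, so 25165824 ≥ 15671464.
Inductive step: assume the claim holds for t = r, so 3·2^r ≥ 56r^4 + 16r.
Then 3·2^(r + 1) = 2·(3·2^r) ≥ 2·(56r^4 + 16r).
Also, for r ≥ 23 we have 2·(56r^4 + 16r) ≥ 56(r+1)^4 + 16(r+1), since 2·(56r^4 + 16r) − (56(r+1)^4 + 16(r+1)) = 56r^4 - 224r^3 - 336r^2 - 208r - 72, which is nonnegative for all r ≥ 23.
Combining, 3·2^(r + 1) ≥ 56(r+1)^4 + 16(r+1).
Hence, by induction on t, the claim holds for every t ≥ 23.
Hence the smallest such n₀ is 23.

n₀ = 23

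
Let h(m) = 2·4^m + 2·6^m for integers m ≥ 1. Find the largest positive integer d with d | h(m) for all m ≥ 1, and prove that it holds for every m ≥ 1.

d = 4

Computing the first values: h(1) = 20 and h(2) = 104; gcd(20, 104) = 4, so d ≤ 4.
We prove 4 | 2·4^m + 2·6^m for all m ≥ 1 by induction on m.
For the base case m = 1: h(1) = 20 = 4·(5), so 4 | h(1).
For the inductive step, assume it holds for an arbitrary p ≥ 1, i.e. 4 | h(p). Then
h(p+1) − 6·h(p) = (2·4^(p+1) + 2·6^(p+1)) − 6·(2·4^p + 2·6^p) = (2)·4^p·(4 − 6) = (-4)·4^p. Since 4 | h(p) by the inductive hypothesis, 4 | 6·h(p); and 4 | -4 since -4 = 4·-1. Therefore 4 | h(p+1).
By the principle of mathematical induction, the result holds for all m ≥ 1.
Therefore the largest such d is 4.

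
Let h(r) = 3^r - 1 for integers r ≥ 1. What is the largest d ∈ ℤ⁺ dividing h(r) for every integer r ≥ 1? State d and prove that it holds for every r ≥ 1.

Computing the first values: h(1) = 2 and h(2) = 8; gcd(2, 8) = 2, so d ≤ 2.
We prove 2 | 3^r - 1 for all r ≥ 1 by induction on r.
Base step (r = 1): h(1) = 2 = 2·(1), so 2 | h(1).
Suppose the result is true for r = k, i.e. 2 | h(k). Then
3^{k+1} − 1^{k+1} = 3·3^k − 1·1^k = 3·(3^k − 1^k) + (2)·1^k. The first term is divisible by 2 by the inductive hypothesis, and the second term (2)·1^k is divisible by 2 since 2 | 2. Hence 2 | h(k+1).
By induction, the statement is established for all r ≥ 1.
Therefore the largest such d is 2.

d = 2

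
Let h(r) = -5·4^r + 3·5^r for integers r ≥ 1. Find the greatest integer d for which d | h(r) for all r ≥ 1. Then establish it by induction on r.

Computing the first values: h(1) = -5 and h(2) = -5; gcd(-5, -5) = 5, so d ≤ 5.
We prove 5 | -5·4^r + 3·5^r for all r ≥ 1 by induction on r.
For the base case r = 1: h(1) = -5 = 5·(-1), so 5 | h(1).
Suppose the result is true for r = p, i.e. 5 | h(p). Then
h(p+1) − 5·h(p) = (-5·4^(p+1) + 3·5^(p+1)) − 5·(-5·4^p + 3·5^p) = (-5)·4^p·(4 − 5) = (5)·4^p. Since 5 | h(p) by the inductive hypothesis, 5 | 5·h(p); and 5 | 5 since 5 = 5·1. Therefore 5 | h(p+1).
By induction, the statement is established for all r ≥ 1.
Therefore the largest such d is 5.

d = 5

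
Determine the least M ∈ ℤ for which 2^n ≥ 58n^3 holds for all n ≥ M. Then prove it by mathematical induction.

At n = 18: 262144 < 338256, so the inequality fails and M ≥ 19. We prove 2^n ≥ 58n^3 for all n ≥ 19.
For the base case n = 19: 2^n = 524288 and 58n^3 = 397822, so 524288 ≥ 397822.
Inductive step: assume the claim holds for n = j, so 2^j ≥ 58j^3.
Then 2^(j + 1) = 2·(2^j) ≥ 2·(58j^3).
Also, for j ≥ 19 we have 2·(58j^3) ≥ 58(j+1)^3, since 2 ≥ (1 + 1/j)^3 for all j ≥ 19.
Combining, 2^(j + 1) ≥ 58(j+1)^3.
By the principle of mathematical induction, the result holds for all n ≥ 19.
Hence the smallest such M is 19.

M = 19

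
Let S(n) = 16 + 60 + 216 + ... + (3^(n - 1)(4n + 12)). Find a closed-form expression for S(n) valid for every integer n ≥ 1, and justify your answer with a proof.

We claim S(n) = 3^n(2n + 5) - 5 for all n ≥ 1.
When n = 1: S(1) = 16, and the closed form gives 16. They agree.
Inductive step: suppose the statement holds for some m ≥ 1, so S(m) = 3^m(2m + 5) - 5.
Then S(m+1) = S(m) + (4·3^m(m + 4)) = (3^m(2m + 5) - 5) + (4·3^m(m + 4)).
Simplifying, S(m+1) = 6·3^m·m + 21·3^m - 5 = 3^(m+1)(2(m+1) + 5) - 5,
which is the closed form with n = m+1.
By the principle of mathematical induction, the result holds for all n ≥ 1.

S(n) = 3^n(2n + 5) - 5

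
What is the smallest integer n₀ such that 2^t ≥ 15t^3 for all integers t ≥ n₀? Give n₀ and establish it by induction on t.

At t = 15: 32768 < 50625, so the inequality fails and n₀ ≥ 16. We prove 2^t ≥ 15t^3 for all t ≥ 16.
For the base case t = 16: 2^t = 65536 and 15t^3 = 61440, so 65536 ≥ 61440.
Inductive step: suppose the statement holds for some i ≥ 16, so 2^i ≥ 15i^3.
Then 2^(i + 1) = 2·(2^i) ≥ 2·(15i^3).
Also, for i ≥ 16 we have 2·(15i^3) ≥ 15(i+1)^3, since 2 ≥ (1 + 1/i)^3 for all i ≥ 16.
Combining, 2^(i + 1) ≥ 15(i+1)^3.
By induction, the statement is established for all t ≥ 16.
Hence the smallest such n₀ is 16.

n₀ = 16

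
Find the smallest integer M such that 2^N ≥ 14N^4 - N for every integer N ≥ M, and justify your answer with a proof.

M = 22

At N = 21: 2097152 < 2722713, so the inequality fails and M ≥ 22. We prove 2^N ≥ 14N^4 - N for all N ≥ 22.
When N = 22: 2^N = 4194304 and 14N^4 - N = 3279562, so 4194304 ≥ 3279562.
Inductive step: suppose the statement holds for some j ≥ 22, so 2^j ≥ 14j^4 - j.
Then 2^(j + 1) = 2·(2^j) ≥ 2·(14j^4 - j).
Also, for j ≥ 22 we have 2·(14j^4 - j) ≥ 14(j+1)^4 - (j+1), since 2·(14j^4 - j) − (14(j+1)^4 - (j+1)) = 14j^4 - 56j^3 - 84j^2 - 57j - 13, which is nonnegative for all j ≥ 22.
Combining, 2^(j + 1) ≥ 14(j+1)^4 - (j+1).
By the principle of mathematical induction, the result holds for all N ≥ 22.
Hence the smallest such M is 22.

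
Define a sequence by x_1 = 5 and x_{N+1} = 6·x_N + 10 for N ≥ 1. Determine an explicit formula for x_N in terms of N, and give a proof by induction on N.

Computing the first terms: x_1 = 5, x_2 = 40, x_3 = 250. This suggests x_N = 7·6^(N - 1) - 2.
When N = 1: the formula gives 5 = 5 = x_1.
Inductive step: suppose the statement holds for some r ≥ 1, so x_r = 7·6^(r - 1) - 2.
Then x_{r+1} = 6·x_r + 10 = 6·(7·6^(r - 1) - 2) + 10 = 7·6^r - 2 = 7·6^((r+1) - 1) - 2,
which is the claimed formula at N = r+1.
Hence, by induction on N, the claim holds for every N ≥ 1.

x_N = 7·6^(N - 1) - 2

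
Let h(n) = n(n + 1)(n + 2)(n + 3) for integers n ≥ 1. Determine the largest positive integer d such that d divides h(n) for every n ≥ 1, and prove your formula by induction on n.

d = 24

Computing the first values: h(1) = 24 and h(2) = 120; gcd(24, 120) = 24, so d ≤ 24.
We prove 24 | n(n + 1)(n + 2)(n + 3) for all n ≥ 1 by induction on n.
Base case (n = 1): h(1) = 24 = 24·(1), so 24 | h(1).
Inductive step: assume the claim holds for n = k, i.e. 24 | h(k). Then
h(k+1) − h(k) = (k+1)·(k+2)·(k+3)·(k+4) − k·(k+1)·(k+2)·(k+3) = (k+1)·(k+2)·(k+3)·[(k+4) − k] = 4·(k+1)·(k+2)·(k+3). The product of 3 consecutive integers is divisible by (3)! = 6, so h(k+1) − h(k) is divisible by 4·6 = 24. By the inductive hypothesis 24 | h(k), hence 24 | h(k+1).
By the principle of mathematical induction, the result holds for all n ≥ 1.
Therefore the largest such d is 24.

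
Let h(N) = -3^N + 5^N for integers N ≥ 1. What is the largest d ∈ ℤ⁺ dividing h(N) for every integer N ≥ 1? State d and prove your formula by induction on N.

Computing the first values: h(1) = 2 and h(2) = 16; gcd(2, 16) = 2, so d ≤ 2.
We prove 2 | -3^N + 5^N for all N ≥ 1 by induction on N.
Base case (N = 1): h(1) = 2 = 2·(1), so 2 | h(1).
Suppose the result is true for N = j, i.e. 2 | h(j). Then
5^{j+1} − 3^{j+1} = 5·5^j − 3·3^j = 5·(5^j − 3^j) + (2)·3^j. The first term is divisible by 2 by the inductive hypothesis, and the second term (2)·3^j is divisible by 2 since 2 | 2. Hence 2 | h(j+1).
This completes the induction.
Therefore the largest such d is 2.

d = 2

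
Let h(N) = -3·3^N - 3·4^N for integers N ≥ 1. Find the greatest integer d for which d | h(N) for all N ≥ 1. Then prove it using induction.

d = 3

Computing the first values: h(1) = -21 and h(2) = -75; gcd(-21, -75) = 3, so d ≤ 3.
We prove 3 | -3·3^N - 3·4^N for all N ≥ 1 by induction on N.
When N = 1: h(1) = -21 = 3·(-7), so 3 | h(1).
Inductive step: suppose the statement holds for some k ≥ 1, i.e. 3 | h(k). Then
h(k+1) − 4·h(k) = (-3·3^(k+1) - 3·4^(k+1)) − 4·(-3·3^k - 3·4^k) = (-3)·3^k·(3 − 4) = (3)·3^k. Since 3 | h(k) by the inductive hypothesis, 3 | 4·h(k); and 3 | 3 since 3 = 3·1. Therefore 3 | h(k+1).
Hence, by induction on N, the claim holds for every N ≥ 1.
Therefore the largest such d is 3.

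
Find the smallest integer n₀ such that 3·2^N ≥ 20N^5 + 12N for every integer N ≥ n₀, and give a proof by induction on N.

At N = 26: 201326592 < 237627832, so the inequality fails and n₀ ≥ 27. We prove 3·2^N ≥ 20N^5 + 12N for all N ≥ 27.
Base case (N = 27): 3·2^N = 402653184 and 20N^5 + 12N = 286978464, so 402653184 ≥ 286978464.
Suppose the result is true for N = k, so 3·2^k ≥ 20k^5 + 12k.
Then 3·2^(k + 1) = 2·(3·2^k) ≥ 2·(20k^5 + 12k).
Also, for k ≥ 27 we have 2·(20k^5 + 12k) ≥ 20(k+1)^5 + 12(k+1), since 2·(20k^5 + 12k) − (20(k+1)^5 + 12(k+1)) = 20k^5 - 100k^4 - 200k^3 - 200k^2 - 88k - 32, which is nonnegative for all k ≥ 27.
Combining, 3·2^(k + 1) ≥ 20(k+1)^5 + 12(k+1).
Hence, by induction on N, the claim holds for every N ≥ 27.
Hence the smallest such n₀ is 27.

n₀ = 27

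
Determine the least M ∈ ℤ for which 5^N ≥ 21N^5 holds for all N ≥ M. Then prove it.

At N = 8: 390625 < 688128, so the inequality fails and M ≥ 9. We prove 5^N ≥ 21N^5 for all N ≥ 9.
Base step (N = 9): 5^N = 1953125 and 21N^5 = 1240029, so 1953125 ≥ 1240029.
Suppose the result is true for N = p, so 5^p ≥ 21p^5.
Then 5^(p + 1) = 5·(5^p) ≥ 5·(21p^5).
Also, for p ≥ 9 we have 5·(21p^5) ≥ 21(p+1)^5, since 5 ≥ (1 + 1/p)^5 for all p ≥ 9.
Combining, 5^(p + 1) ≥ 21(p+1)^5.
Hence, by induction on N, the claim holds for every N ≥ 9.
Hence the smallest such M is 9.

M = 9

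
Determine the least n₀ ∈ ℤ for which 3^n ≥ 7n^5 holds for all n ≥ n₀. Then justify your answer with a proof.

n₀ = 14

At n = 13: 1594323 < 2599051, so the inequality fails and n₀ ≥ 14. We prove 3^n ≥ 7n^5 for all n ≥ 14.
Base case (n = 14): 3^n = 4782969 and 7n^5 = 3764768, so 4782969 ≥ 3764768.
Inductive step: suppose the statement holds for some m ≥ 14, so 3^m ≥ 7m^5.
Then 3^(m + 1) = 3·(3^m) ≥ 3·(7m^5).
Also, for m ≥ 14 we have 3·(7m^5) ≥ 7(m+1)^5, since 3 ≥ (1 + 1/m)^5 for all m ≥ 14.
Combining, 3^(m + 1) ≥ 7(m+1)^5.
By induction, the statement is established for all n ≥ 14.
Hence the smallest such n₀ is 14.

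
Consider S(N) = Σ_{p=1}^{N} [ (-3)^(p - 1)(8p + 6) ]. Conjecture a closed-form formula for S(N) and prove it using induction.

We claim S(N) = -2(-3)^N(N + 1) + 2 for all N ≥ 1.
Base case (N = 1): S(1) = 14, and the closed form gives 14. They agree.
Inductive step: suppose the statement holds for some p ≥ 1, so S(p) = -2(-3)^p(p + 1) + 2.
Then S(p+1) = S(p) + ((-3)^p(8p + 14)) = (-2(-3)^p(p + 1) + 2) + ((-3)^p(8p + 14)).
Simplifying, S(p+1) = 6(-3)^p·p + 12(-3)^p + 2 = -2(-3)^(p+1)((p+1) + 1) + 2,
which is the closed form with N = p+1.
By induction, the statement is established for all N ≥ 1.

S(N) = -2(-3)^N(N + 1) + 2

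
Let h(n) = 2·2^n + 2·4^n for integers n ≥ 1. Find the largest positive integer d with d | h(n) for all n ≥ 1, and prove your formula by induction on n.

Computing the first values: h(1) = 12 and h(2) = 40; gcd(12, 40) = 4, so d ≤ 4.
We prove 4 | 2·2^n + 2·4^n for all n ≥ 1 by induction on n.
For the base case n = 1: h(1) = 12 = 4·(3), so 4 | h(1).
Suppose the result is true for n = m, i.e. 4 | h(m). Then
h(m+1) − 4·h(m) = (2·2^(m+1) + 2·4^(m+1)) − 4·(2·2^m + 2·4^m) = (2)·2^m·(2 − 4) = (-4)·2^m. Since 4 | h(m) by the inductive hypothesis, 4 | 4·h(m); and 4 | -4 since -4 = 4·-1. Therefore 4 | h(m+1).
By induction, the statement is established for all n ≥ 1.
Therefore the largest such d is 4.

d = 4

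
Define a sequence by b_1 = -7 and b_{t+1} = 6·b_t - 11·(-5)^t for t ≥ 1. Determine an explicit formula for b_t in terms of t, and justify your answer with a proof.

b_t = (-5)^t - 2·6^(t - 1)

Computing the first terms: b_1 = -7, b_2 = 13, b_3 = -197. This suggests b_t = (-5)^t - 2·6^(t - 1).
When t = 1: the formula gives -7 = -7 = b_1.
For the inductive step, assume it holds for an arbitrary m ≥ 1, so b_m = (-5)^m - 2·6^(m - 1).
Then b_{m+1} = 6·b_m - 11·(-5)^m = 6·((-5)^m - 2·6^(m - 1)) - 11·(-5)^m = (-5)^(m + 1) - 2·6^m = (-5)^(m+1) - 2·6^((m+1) - 1),
which is the claimed formula at t = m+1.
This completes the induction.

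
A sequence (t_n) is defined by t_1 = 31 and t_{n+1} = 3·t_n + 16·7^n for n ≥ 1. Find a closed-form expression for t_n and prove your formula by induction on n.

t_n = 3^n + 4·7^n

Computing the first terms: t_1 = 31, t_2 = 205, t_3 = 1399. This suggests t_n = 3^n + 4·7^n.
When n = 1: the formula gives 31 = 31 = t_1.
Inductive step: suppose the statement holds for some m ≥ 1, so t_m = 3^m + 4·7^m.
Then t_{m+1} = 3·t_m + 16·7^m = 3·(3^m + 4·7^m) + 16·7^m = 3^(m + 1) + 4·7^(m + 1),
which is the claimed formula at n = m+1.
By the principle of mathematical induction, the result holds for all n ≥ 1.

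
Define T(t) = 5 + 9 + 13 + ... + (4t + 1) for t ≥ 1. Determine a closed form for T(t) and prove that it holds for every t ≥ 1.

T(t) = t(2t + 3)

We claim T(t) = t(2t + 3) for all t ≥ 1.
For the base case t = 1: T(1) = 5, and the closed form gives 5. They agree.
For the inductive step, assume it holds for an arbitrary j ≥ 1, so T(j) = j(2j + 3).
Then T(j+1) = T(j) + (4j + 5) = (j(2j + 3)) + (4j + 5).
Simplifying, T(j+1) = (j + 1)(2j + 5) = (j+1)(2(j+1) + 3),
which is the closed form with t = j+1.
Hence, by induction on t, the claim holds for every t ≥ 1.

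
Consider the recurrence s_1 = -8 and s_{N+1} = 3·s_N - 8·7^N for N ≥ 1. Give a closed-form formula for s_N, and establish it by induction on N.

s_N = 2·3^N - 2·7^N

Computing the first terms: s_1 = -8, s_2 = -80, s_3 = -632. This suggests s_N = 2·3^N - 2·7^N.
Base case (N = 1): the formula gives -8 = -8 = s_1.
For the inductive step, assume it holds for an arbitrary k ≥ 1, so s_k = 2·3^k - 2·7^k.
Then s_{k+1} = 3·s_k - 8·7^k = 3·(2·3^k - 2·7^k) - 8·7^k = 2·3^(k + 1) - 2·7^(k + 1),
which is the claimed formula at N = k+1.
Hence, by induction on N, the claim holds for every N ≥ 1.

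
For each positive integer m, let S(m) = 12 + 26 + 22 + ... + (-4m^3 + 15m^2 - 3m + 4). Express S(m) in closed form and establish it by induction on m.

S(m) = -m(m^3 - 3m^2 - 5m - 5)

We claim S(m) = -m(m^3 - 3m^2 - 5m - 5) for all m ≥ 1.
Base case (m = 1): S(1) = 12, and the closed form gives 12. They agree.
Inductive step: suppose the statement holds for some i ≥ 1, so S(i) = i(-i^3 + 3i^2 + 5i + 5).
Then S(i+1) = S(i) + (-4i^3 + 3i^2 + 15i + 12) = (i(-i^3 + 3i^2 + 5i + 5)) + (-4i^3 + 3i^2 + 15i + 12).
Simplifying, S(i+1) = -(i + 1)(i^3 - 8i - 12) = -(i+1)((i+1)^3 - 3(i+1)^2 - 5(i+1) - 5),
which is the closed form with m = i+1.
Hence, by induction on m, the claim holds for every m ≥ 1.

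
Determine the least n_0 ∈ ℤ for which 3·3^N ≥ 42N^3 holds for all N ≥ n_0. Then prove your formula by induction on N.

At N = 8: 19683 < 21504, so the inequality fails and n_0 ≥ 9. We prove 3·3^N ≥ 42N^3 for all N ≥ 9.
When N = 9: 3·3^N = 59049 and 42N^3 = 30618, so 59049 ≥ 30618.
Suppose the result is true for N = r, so 3·3^r ≥ 42r^3.
Then 3·3^(r + 1) = 3·(3·3^r) ≥ 3·(42r^3).
Also, for r ≥ 9 we have 3·(42r^3) ≥ 42(r+1)^3, since 3 ≥ (1 + 1/r)^3 for all r ≥ 9.
Combining, 3·3^(r + 1) ≥ 42(r+1)^3.
By induction, the statement is established for all N ≥ 9.
Hence the smallest such n_0 is 9.

n_0 = 9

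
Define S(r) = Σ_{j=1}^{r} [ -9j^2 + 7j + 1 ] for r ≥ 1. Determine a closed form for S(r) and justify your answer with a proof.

We claim S(r) = -r(3r^2 + r - 3) for all r ≥ 1.
Base case (r = 1): S(1) = -1, and the closed form gives -1. They agree.
Inductive step: suppose the statement holds for some j ≥ 1, so S(j) = j(-3j^2 - j + 3).
Then S(j+1) = S(j) + (7j - 9(j + 1)^2 + 8) = (j(-3j^2 - j + 3)) + (7j - 9(j + 1)^2 + 8).
Simplifying, S(j+1) = -(j + 1)(3j^2 + 7j + 1) = -(j+1)(3(j+1)^2 + (j+1) - 3),
which is the closed form with r = j+1.
By the principle of mathematical induction, the result holds for all r ≥ 1.

S(r) = -r(3r^2 + r - 3)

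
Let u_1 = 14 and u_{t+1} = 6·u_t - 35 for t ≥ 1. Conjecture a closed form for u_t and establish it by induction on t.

u_t = 7·6^(t - 1) + 7

Computing the first terms: u_1 = 14, u_2 = 49, u_3 = 259. This suggests u_t = 7·6^(t - 1) + 7.
Base case (t = 1): the formula gives 14 = 14 = u_1.
Inductive step: assume the claim holds for t = m, so u_m = 7·6^(m - 1) + 7.
Then u_{m+1} = 6·u_m - 35 = 6·(7·6^(m - 1) + 7) - 35 = 7·6^m + 7 = 7·6^((m+1) - 1) + 7,
which is the claimed formula at t = m+1.
By the principle of mathematical induction, the result holds for all t ≥ 1.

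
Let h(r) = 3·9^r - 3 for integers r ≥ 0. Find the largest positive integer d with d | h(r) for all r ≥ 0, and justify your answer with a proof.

Computing the first values: h(0) = 0 and h(1) = 24; gcd(0, 24) = 24, so d ≤ 24.
We prove 24 | 3·9^r - 3 for all r ≥ 0 by induction on r.
Base case (r = 0): h(0) = 0 = 24·(0), so 24 | h(0).
Suppose the result is true for r = p, i.e. 24 | h(p). Then
h(p+1) = 3·9^(p+1) - 3 = 9·(3·9^p - 3) + 24 = 9·h(p) + 24. The first term is divisible by 24 by the inductive hypothesis, and 24 is divisible by 24. Hence 24 | h(p+1).
Hence, by induction on r, the claim holds for every r ≥ 0.
Therefore the largest such d is 24.

d = 24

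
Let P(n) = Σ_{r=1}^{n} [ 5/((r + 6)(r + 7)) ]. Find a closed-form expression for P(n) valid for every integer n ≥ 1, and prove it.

P(n) = 5n/(7(n + 7))

We claim P(n) = 5n/(7(n + 7)) for all n ≥ 1.
Base case (n = 1): P(1) = 5/56, and the closed form gives 5/56. They agree.
Suppose the result is true for n = r, so P(r) = 5r/(7(r + 7)).
Then P(r+1) = P(r) + (5/((r + 7)(r + 8))) = (5r/(7(r + 7))) + (5/((r + 7)(r + 8))).
Simplifying, P(r+1) = 5(r + 1)/(7(r + 8)) = 5(r+1)/(7((r+1) + 7)),
which is the closed form with n = r+1.
By induction, the statement is established for all n ≥ 1.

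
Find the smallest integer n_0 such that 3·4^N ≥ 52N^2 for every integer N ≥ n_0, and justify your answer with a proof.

At N = 4: 768 < 832, so the inequality fails and n_0 ≥ 5. We prove 3·4^N ≥ 52N^2 for all N ≥ 5.
When N = 5: 3·4^N = 3072 and 52N^2 = 1300, so 3072 ≥ 1300.
For the inductive step, assume it holds for an arbitrary k ≥ 5, so 3·4^k ≥ 52k^2.
Then 3·4^(k + 1) = 4·(3·4^k) ≥ 4·(52k^2).
Also, for k ≥ 5 we have 4·(52k^2) ≥ 52(k+1)^2, since 4 ≥ (1 + 1/k)^2 for all k ≥ 5.
Combining, 3·4^(k + 1) ≥ 52(k+1)^2.
Hence, by induction on N, the claim holds for every N ≥ 5.
Hence the smallest such n_0 is 5.

n_0 = 5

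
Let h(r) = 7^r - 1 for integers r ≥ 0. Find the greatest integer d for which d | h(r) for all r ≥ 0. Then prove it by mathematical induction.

d = 6

Computing the first values: h(0) = 0 and h(1) = 6; gcd(0, 6) = 6, so d ≤ 6.
We prove 6 | 7^r - 1 for all r ≥ 0 by induction on r.
When r = 0: h(0) = 0 = 6·(0), so 6 | h(0).
Inductive step: assume the claim holds for r = p, i.e. 6 | h(p). Then
h(p+1) = 7^(p+1) - 1 = 7·(7^p - 1) + 6 = 7·h(p) + 6. The first term is divisible by 6 by the inductive hypothesis, and 6 is divisible by 6. Hence 6 | h(p+1).
Hence, by induction on r, the claim holds for every r ≥ 0.
Therefore the largest such d is 6.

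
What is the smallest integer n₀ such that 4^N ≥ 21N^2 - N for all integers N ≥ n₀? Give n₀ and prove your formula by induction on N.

n₀ = 5

At N = 4: 256 < 332, so the inequality fails and n₀ ≥ 5. We prove 4^N ≥ 21N^2 - N for all N ≥ 5.
Base case (N = 5): 4^N = 1024 and 21N^2 - N = 520, so 1024 ≥ 520.
For the inductive step, assume it holds for an arbitrary k ≥ 5, so 4^k ≥ 21k^2 - k.
Then 4^(k + 1) = 4·(4^k) ≥ 4·(21k^2 - k).
Also, for k ≥ 5 we have 4·(21k^2 - k) ≥ 21(k+1)^2 - (k+1), since 4·(21k^2 - k) − (21(k+1)^2 - (k+1)) = 63k^2 - 45k - 20, which is nonnegative for all k ≥ 5.
Combining, 4^(k + 1) ≥ 21(k+1)^2 - (k+1).
By the principle of mathematical induction, the result holds for all N ≥ 5.
Hence the smallest such n₀ is 5.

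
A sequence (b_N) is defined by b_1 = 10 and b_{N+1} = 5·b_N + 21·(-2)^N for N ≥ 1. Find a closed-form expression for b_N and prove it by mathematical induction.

Computing the first terms: b_1 = 10, b_2 = 8, b_3 = 124. This suggests b_N = -3(-2)^N + 4·5^(N - 1).
When N = 1: the formula gives 10 = 10 = b_1.
For the inductive step, assume it holds for an arbitrary m ≥ 1, so b_m = -3(-2)^m + 4·5^(m - 1).
Then b_{m+1} = 5·b_m + 21·(-2)^m = 5·(-3(-2)^m + 4·5^(m - 1)) + 21·(-2)^m = -3(-2)^(m + 1) + 4·5^m = -3(-2)^(m+1) + 4·5^((m+1) - 1),
which is the claimed formula at N = m+1.
This completes the induction.

b_N = -3(-2)^N + 4·5^(N - 1)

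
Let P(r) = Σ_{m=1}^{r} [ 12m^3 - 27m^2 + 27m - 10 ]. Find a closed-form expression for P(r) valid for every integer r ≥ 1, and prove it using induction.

We claim P(r) = r(3r^3 - 3r^2 + 3r - 1) for all r ≥ 1.
Base step (r = 1): P(1) = 2, and the closed form gives 2. They agree.
Inductive step: suppose the statement holds for some m ≥ 1, so P(m) = m(3m^3 - 3m^2 + 3m - 1).
Then P(m+1) = P(m) + (12m^3 + 9m^2 + 9m + 2) = (m(3m^3 - 3m^2 + 3m - 1)) + (12m^3 + 9m^2 + 9m + 2).
Simplifying, P(m+1) = (m + 1)(3m^3 + 6m^2 + 6m + 2) = (m+1)(3(m+1)^3 - 3(m+1)^2 + 3(m+1) - 1),
which is the closed form with r = m+1.
Hence, by induction on r, the claim holds for every r ≥ 1.

P(r) = r(3r^3 - 3r^2 + 3r - 1)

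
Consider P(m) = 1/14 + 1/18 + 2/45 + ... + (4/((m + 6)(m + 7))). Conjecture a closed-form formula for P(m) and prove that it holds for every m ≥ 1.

We claim P(m) = 4m/(7(m + 7)) for all m ≥ 1.
For the base case m = 1: P(1) = 1/14, and the closed form gives 1/14. They agree.
For the inductive step, assume it holds for an arbitrary i ≥ 1, so P(i) = 4i/(7(i + 7)).
Then P(i+1) = P(i) + (4/((i + 7)(i + 8))) = (4i/(7(i + 7))) + (4/((i + 7)(i + 8))).
Simplifying, P(i+1) = 4(i + 1)/(7(i + 8)) = 4(i+1)/(7((i+1) + 7)),
which is the closed form with m = i+1.
Hence, by induction on m, the claim holds for every m ≥ 1.

P(m) = 4m/(7(m + 7))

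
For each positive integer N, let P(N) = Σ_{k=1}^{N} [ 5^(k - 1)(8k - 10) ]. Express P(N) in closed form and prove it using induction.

We claim P(N) = 5^N(2N - 3) + 3 for all N ≥ 1.
Base step (N = 1): P(1) = -2, and the closed form gives -2. They agree.
Inductive step: assume the claim holds for N = k, so P(k) = 5^k(2k - 3) + 3.
Then P(k+1) = P(k) + (5^k(8k - 2)) = (5^k(2k - 3) + 3) + (5^k(8k - 2)).
Simplifying, P(k+1) = 10·5^k·k - 5·5^k + 3 = 5^(k+1)(2(k+1) - 3) + 3,
which is the closed form with N = k+1.
By induction, the statement is established for all N ≥ 1.

P(N) = 5^N(2N - 3) + 3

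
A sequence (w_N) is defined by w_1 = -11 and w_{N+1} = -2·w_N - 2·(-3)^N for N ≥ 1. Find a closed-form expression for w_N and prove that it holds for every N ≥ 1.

Computing the first terms: w_1 = -11, w_2 = 28, w_3 = -74. This suggests w_N = -5(-2)^(N - 1) + 2(-3)^N.
For the base case N = 1: the formula gives -11 = -11 = w_1.
Suppose the result is true for N = m, so w_m = -5(-2)^(m - 1) + 2(-3)^m.
Then w_{m+1} = -2·w_m - 2·(-3)^m = -2·(-5(-2)^(m - 1) + 2(-3)^m) - 2·(-3)^m = -5(-2)^m + 2(-3)^(m + 1) = -5(-2)^((m+1) - 1) + 2(-3)^(m+1),
which is the claimed formula at N = m+1.
By induction, the statement is established for all N ≥ 1.

w_N = -5(-2)^(N - 1) + 2(-3)^N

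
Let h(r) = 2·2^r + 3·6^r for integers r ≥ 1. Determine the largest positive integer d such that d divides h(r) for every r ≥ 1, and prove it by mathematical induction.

d = 2

Computing the first values: h(1) = 22 and h(2) = 116; gcd(22, 116) = 2, so d ≤ 2.
We prove 2 | 2·2^r + 3·6^r for all r ≥ 1 by induction on r.
Base case (r = 1): h(1) = 22 = 2·(11), so 2 | h(1).
Inductive step: suppose the statement holds for some m ≥ 1, i.e. 2 | h(m). Then
h(m+1) − 6·h(m) = (2·2^(m+1) + 3·6^(m+1)) − 6·(2·2^m + 3·6^m) = (2)·2^m·(2 − 6) = (-8)·2^m. Since 2 | h(m) by the inductive hypothesis, 2 | 6·h(m); and 2 | -8 since -8 = 2·-4. Therefore 2 | h(m+1).
By the principle of mathematical induction, the result holds for all r ≥ 1.
Therefore the largest such d is 2.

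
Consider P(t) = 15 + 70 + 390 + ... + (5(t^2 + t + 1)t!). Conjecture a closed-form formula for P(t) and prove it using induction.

P(t) = (5t + 5)(t + 1)! - 5

We claim P(t) = (5t + 5)(t + 1)! - 5 for all t ≥ 1.
For the base case t = 1: P(1) = 15, and the closed form gives 15. They agree.
For the inductive step, assume it holds for an arbitrary p ≥ 1, so P(p) = (5p + 5)(p + 1)! - 5.
Then P(p+1) = P(p) + (5(p^2 + 3p + 3)(p + 1)!) = ((5p + 5)(p + 1)! - 5) + (5(p^2 + 3p + 3)(p + 1)!).
Simplifying, P(p+1) = (5(p+1) + 5)((p+1) + 1)! - 5,
which is the closed form with t = p+1.
By induction, the statement is established for all t ≥ 1.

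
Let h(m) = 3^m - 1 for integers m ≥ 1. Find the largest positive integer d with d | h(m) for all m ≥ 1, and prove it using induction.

Computing the first values: h(1) = 2 and h(2) = 8; gcd(2, 8) = 2, so d ≤ 2.
We prove 2 | 3^m - 1 for all m ≥ 1 by induction on m.
When m = 1: h(1) = 2 = 2·(1), so 2 | h(1).
Inductive step: assume the claim holds for m = j, i.e. 2 | h(j). Then
3^{j+1} − 1^{j+1} = 3·3^j − 1·1^j = 3·(3^j − 1^j) + (2)·1^j. The first term is divisible by 2 by the inductive hypothesis, and the second term (2)·1^j is divisible by 2 since 2 | 2. Hence 2 | h(j+1).
This completes the induction.
Therefore the largest such d is 2.

d = 2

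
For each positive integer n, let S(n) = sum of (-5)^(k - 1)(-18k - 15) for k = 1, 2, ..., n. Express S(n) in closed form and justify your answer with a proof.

S(n) = 3(-5)^n(n + 1) - 3

We claim S(n) = 3(-5)^n(n + 1) - 3 for all n ≥ 1.
Base case (n = 1): S(1) = -33, and the closed form gives -33. They agree.
Suppose the result is true for n = k, so S(k) = 3(-5)^k(k + 1) - 3.
Then S(k+1) = S(k) + ((-5)^k(-18k - 33)) = (3(-5)^k(k + 1) - 3) + ((-5)^k(-18k - 33)).
Simplifying, S(k+1) = -15(-5)^k·k - 30(-5)^k - 3 = 3(-5)^(k+1)((k+1) + 1) - 3,
which is the closed form with n = k+1.
This completes the induction.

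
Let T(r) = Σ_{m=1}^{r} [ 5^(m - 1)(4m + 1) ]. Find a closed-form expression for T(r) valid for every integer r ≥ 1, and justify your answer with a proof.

T(r) = 5^r·r

We claim T(r) = 5^r·r for all r ≥ 1.
When r = 1: T(1) = 5, and the closed form gives 5. They agree.
Inductive step: assume the claim holds for r = m, so T(m) = 5^m·m.
Then T(m+1) = T(m) + (5^m(4m + 5)) = (5^m·m) + (5^m(4m + 5)).
Simplifying, T(m+1) = 5^(m + 1)(m + 1) = 5^(m+1)·(m+1),
which is the closed form with r = m+1.
Hence, by induction on r, the claim holds for every r ≥ 1.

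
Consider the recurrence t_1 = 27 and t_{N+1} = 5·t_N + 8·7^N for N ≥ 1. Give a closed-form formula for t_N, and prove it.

Computing the first terms: t_1 = 27, t_2 = 191, t_3 = 1347. This suggests t_N = -5^(N - 1) + 4·7^N.
For the base case N = 1: the formula gives 27 = 27 = t_1.
Inductive step: assume the claim holds for N = k, so t_k = -5^(k - 1) + 4·7^k.
Then t_{k+1} = 5·t_k + 8·7^k = 5·(-5^(k - 1) + 4·7^k) + 8·7^k = -5^k + 4·7^(k + 1) = -5^((k+1) - 1) + 4·7^(k+1),
which is the claimed formula at N = k+1.
This completes the induction.

t_N = -5^(N - 1) + 4·7^N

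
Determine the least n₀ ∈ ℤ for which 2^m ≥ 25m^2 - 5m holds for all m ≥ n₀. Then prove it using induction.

At m = 11: 2048 < 2970, so the inequality fails and n₀ ≥ 12. We prove 2^m ≥ 25m^2 - 5m for all m ≥ 12.
When m = 12: 2^m = 4096 and 25m^2 - 5m = 3540, so 4096 ≥ 3540.
Inductive step: suppose the statement holds for some r ≥ 12, so 2^r ≥ 25r^2 - 5r.
Then 2^(r + 1) = 2·(2^r) ≥ 2·(25r^2 - 5r).
Also, for r ≥ 12 we have 2·(25r^2 - 5r) ≥ 25(r+1)^2 - 5(r+1), since 2·(25r^2 - 5r) − (25(r+1)^2 - 5(r+1)) = 25r^2 - 55r - 20, which is nonnegative for all r ≥ 12.
Combining, 2^(r + 1) ≥ 25(r+1)^2 - 5(r+1).
By the principle of mathematical induction, the result holds for all m ≥ 12.
Hence the smallest such n₀ is 12.

n₀ = 12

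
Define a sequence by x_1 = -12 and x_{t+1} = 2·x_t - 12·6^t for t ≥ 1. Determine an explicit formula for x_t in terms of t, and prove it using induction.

Computing the first terms: x_1 = -12, x_2 = -96, x_3 = -624. This suggests x_t = 3·2^t - 3·6^t.
Base step (t = 1): the formula gives -12 = -12 = x_1.
Inductive step: assume the claim holds for t = i, so x_i = 3·2^i - 3·6^i.
Then x_{i+1} = 2·x_i - 12·6^i = 2·(3·2^i - 3·6^i) - 12·6^i = 3·2^(i + 1) - 3·6^(i + 1),
which is the claimed formula at t = i+1.
By induction, the statement is established for all t ≥ 1.

x_t = 3·2^t - 3·6^t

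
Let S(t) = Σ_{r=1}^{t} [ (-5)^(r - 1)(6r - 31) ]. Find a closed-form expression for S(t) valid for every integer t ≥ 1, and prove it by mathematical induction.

We claim S(t) = (-5)^t(-t + 5) - 5 for all t ≥ 1.
For the base case t = 1: S(1) = -25, and the closed form gives -25. They agree.
Inductive step: assume the claim holds for t = r, so S(r) = (-5)^r(-r + 5) - 5.
Then S(r+1) = S(r) + ((-5)^r(6r - 25)) = ((-5)^r(-r + 5) - 5) + ((-5)^r(6r - 25)).
Simplifying, S(r+1) = 5(-5)^r·r - 20(-5)^r - 5 = (-5)^(r+1)(-(r+1) + 5) - 5,
which is the closed form with t = r+1.
This completes the induction.

S(t) = (-5)^t(-t + 5) - 5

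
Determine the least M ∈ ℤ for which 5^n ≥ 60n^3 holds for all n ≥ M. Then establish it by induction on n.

At n = 5: 3125 < 7500, so the inequality fails and M ≥ 6. We prove 5^n ≥ 60n^3 for all n ≥ 6.
When n = 6: 5^n = 15625 and 60n^3 = 12960, so 15625 ≥ 12960.
Inductive step: assume the claim holds for n = k, so 5^k ≥ 60k^3.
Then 5^(k + 1) = 5·(5^k) ≥ 5·(60k^3).
Also, for k ≥ 6 we have 5·(60k^3) ≥ 60(k+1)^3, since 5 ≥ (1 + 1/k)^3 for all k ≥ 6.
Combining, 5^(k + 1) ≥ 60(k+1)^3.
This completes the induction.
Hence the smallest such M is 6.

M = 6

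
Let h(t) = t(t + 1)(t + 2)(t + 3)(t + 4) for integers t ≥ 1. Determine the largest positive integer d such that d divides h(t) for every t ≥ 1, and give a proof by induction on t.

d = 120

Computing the first values: h(1) = 120 and h(2) = 720; gcd(120, 720) = 120, so d ≤ 120.
We prove 120 | t(t + 1)(t + 2)(t + 3)(t + 4) for all t ≥ 1 by induction on t.
For the base case t = 1: h(1) = 120 = 120·(1), so 120 | h(1).
Suppose the result is true for t = j, i.e. 120 | h(j). Then
h(j+1) − h(j) = (j+1)·(j+2)·(j+3)·(j+4)·(j+5) − j·(j+1)·(j+2)·(j+3)·(j+4) = (j+1)·(j+2)·(j+3)·(j+4)·[(j+5) − j] = 5·(j+1)·(j+2)·(j+3)·(j+4). The product of 4 consecutive integers is divisible by (4)! = 24, so h(j+1) − h(j) is divisible by 5·24 = 120. By the inductive hypothesis 120 | h(j), hence 120 | h(j+1).
By induction, the statement is established for all t ≥ 1.
Therefore the largest such d is 120.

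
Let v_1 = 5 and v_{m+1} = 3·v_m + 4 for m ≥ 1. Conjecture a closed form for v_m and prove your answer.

Computing the first terms: v_1 = 5, v_2 = 19, v_3 = 61. This suggests v_m = 7·3^(m - 1) - 2.
For the base case m = 1: the formula gives 5 = 5 = v_1.
Suppose the result is true for m = p, so v_p = 7·3^(p - 1) - 2.
Then v_{p+1} = 3·v_p + 4 = 3·(7·3^(p - 1) - 2) + 4 = 7·3^p - 2 = 7·3^((p+1) - 1) - 2,
which is the claimed formula at m = p+1.
This completes the induction.

v_m = 7·3^(m - 1) - 2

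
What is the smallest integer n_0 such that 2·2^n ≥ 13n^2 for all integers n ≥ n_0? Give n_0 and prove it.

At n = 9: 1024 < 1053, so the inequality fails and n_0 ≥ 10. We prove 2·2^n ≥ 13n^2 for all n ≥ 10.
Base step (n = 10): 2·2^n = 2048 and 13n^2 = 1300, so 2048 ≥ 1300.
For the inductive step, assume it holds for an arbitrary j ≥ 10, so 2·2^j ≥ 13j^2.
Then 2·2^(j + 1) = 2·(2·2^j) ≥ 2·(13j^2).
Also, for j ≥ 10 we have 2·(13j^2) ≥ 13(j+1)^2, since 2 ≥ (1 + 1/j)^2 for all j ≥ 10.
Combining, 2·2^(j + 1) ≥ 13(j+1)^2.
By induction, the statement is established for all n ≥ 10.
Hence the smallest such n_0 is 10.

n_0 = 10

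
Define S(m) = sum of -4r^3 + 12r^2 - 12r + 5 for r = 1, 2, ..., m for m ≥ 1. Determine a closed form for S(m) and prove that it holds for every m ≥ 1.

S(m) = -m(m^3 - 2m^2 + m - 1)

We claim S(m) = -m(m^3 - 2m^2 + m - 1) for all m ≥ 1.
Base step (m = 1): S(1) = 1, and the closed form gives 1. They agree.
Inductive step: suppose the statement holds for some r ≥ 1, so S(r) = r(-r^3 + 2r^2 - r + 1).
Then S(r+1) = S(r) + (-4r^3 + 1) = (r(-r^3 + 2r^2 - r + 1)) + (-4r^3 + 1).
Simplifying, S(r+1) = -(r + 1)(r^3 + r^2 - 1) = -(r+1)((r+1)^3 - 2(r+1)^2 + (r+1) - 1),
which is the closed form with m = r+1.
By induction, the statement is established for all m ≥ 1.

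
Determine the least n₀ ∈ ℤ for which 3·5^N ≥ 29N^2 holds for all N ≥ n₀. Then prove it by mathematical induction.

n₀ = 3

At N = 2: 75 < 116, so the inequality fails and n₀ ≥ 3. We prove 3·5^N ≥ 29N^2 for all N ≥ 3.
Base case (N = 3): 3·5^N = 375 and 29N^2 = 261, so 375 ≥ 261.
For the inductive step, assume it holds for an arbitrary m ≥ 3, so 3·5^m ≥ 29m^2.
Then 3·5^(m + 1) = 5·(3·5^m) ≥ 5·(29m^2).
Also, for m ≥ 3 we have 5·(29m^2) ≥ 29(m+1)^2, since 5 ≥ (1 + 1/m)^2 for all m ≥ 3.
Combining, 3·5^(m + 1) ≥ 29(m+1)^2.
This completes the induction.
Hence the smallest such n₀ is 3.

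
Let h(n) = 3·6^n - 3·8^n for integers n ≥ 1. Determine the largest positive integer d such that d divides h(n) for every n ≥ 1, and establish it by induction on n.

d = 6

Computing the first values: h(1) = -6 and h(2) = -84; gcd(-6, -84) = 6, so d ≤ 6.
We prove 6 | 3·6^n - 3·8^n for all n ≥ 1 by induction on n.
Base step (n = 1): h(1) = -6 = 6·(-1), so 6 | h(1).
Inductive step: assume the claim holds for n = j, i.e. 6 | h(j). Then
h(j+1) − 8·h(j) = (3·6^(j+1) - 3·8^(j+1)) − 8·(3·6^j - 3·8^j) = (3)·6^j·(6 − 8) = (-6)·6^j. Since 6 | h(j) by the inductive hypothesis, 6 | 8·h(j); and 6 | -6 since -6 = 6·-1. Therefore 6 | h(j+1).
By the principle of mathematical induction, the result holds for all n ≥ 1.
Therefore the largest such d is 6.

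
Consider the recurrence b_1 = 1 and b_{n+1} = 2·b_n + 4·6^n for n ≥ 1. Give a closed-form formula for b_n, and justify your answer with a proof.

b_n = -5·2^(n - 1) + 6^n

Computing the first terms: b_1 = 1, b_2 = 26, b_3 = 196. This suggests b_n = -5·2^(n - 1) + 6^n.
Base case (n = 1): the formula gives 1 = 1 = b_1.
Suppose the result is true for n = i, so b_i = -5·2^(i - 1) + 6^i.
Then b_{i+1} = 2·b_i + 4·6^i = 2·(-5·2^(i - 1) + 6^i) + 4·6^i = -5·2^i + 6^(i + 1) = -5·2^((i+1) - 1) + 6^(i+1),
which is the claimed formula at n = i+1.
By the principle of mathematical induction, the result holds for all n ≥ 1.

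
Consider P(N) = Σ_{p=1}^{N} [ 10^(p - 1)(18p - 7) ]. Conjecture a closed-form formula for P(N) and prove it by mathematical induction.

P(N) = 10^N(2N - 1) + 1

We claim P(N) = 10^N(2N - 1) + 1 for all N ≥ 1.
For the base case N = 1: P(1) = 11, and the closed form gives 11. They agree.
For the inductive step, assume it holds for an arbitrary p ≥ 1, so P(p) = 10^p(2p - 1) + 1.
Then P(p+1) = P(p) + (10^p(18p + 11)) = (10^p(2p - 1) + 1) + (10^p(18p + 11)).
Simplifying, P(p+1) = 20·10^p·p + 10·10^p + 1 = 10^(p+1)(2(p+1) - 1) + 1,
which is the closed form with N = p+1.
Hence, by induction on N, the claim holds for every N ≥ 1.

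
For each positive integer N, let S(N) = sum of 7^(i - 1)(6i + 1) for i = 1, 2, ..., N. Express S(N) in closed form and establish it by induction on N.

We claim S(N) = 7^N·N for all N ≥ 1.
Base step (N = 1): S(1) = 7, and the closed form gives 7. They agree.
Suppose the result is true for N = i, so S(i) = 7^i·i.
Then S(i+1) = S(i) + (7^i(6i + 7)) = (7^i·i) + (7^i(6i + 7)).
Simplifying, S(i+1) = 7^(i + 1)(i + 1) = 7^(i+1)·(i+1),
which is the closed form with N = i+1.
By induction, the statement is established for all N ≥ 1.

S(N) = 7^N·N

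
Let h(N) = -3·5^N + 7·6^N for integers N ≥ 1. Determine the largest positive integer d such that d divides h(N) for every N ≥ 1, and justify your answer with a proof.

Computing the first values: h(1) = 27 and h(2) = 177; gcd(27, 177) = 3, so d ≤ 3.
We prove 3 | -3·5^N + 7·6^N for all N ≥ 1 by induction on N.
When N = 1: h(1) = 27 = 3·(9), so 3 | h(1).
Inductive step: assume the claim holds for N = m, i.e. 3 | h(m). Then
h(m+1) − 6·h(m) = (-3·5^(m+1) + 7·6^(m+1)) − 6·(-3·5^m + 7·6^m) = (-3)·5^m·(5 − 6) = (3)·5^m. Since 3 | h(m) by the inductive hypothesis, 3 | 6·h(m); and 3 | 3 since 3 = 3·1. Therefore 3 | h(m+1).
By induction, the statement is established for all N ≥ 1.
Therefore the largest such d is 3.

d = 3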